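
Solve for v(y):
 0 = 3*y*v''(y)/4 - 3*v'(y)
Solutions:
 v(y) = C1 + C2*y^5


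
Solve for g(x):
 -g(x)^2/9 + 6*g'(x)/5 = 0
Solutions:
 g(x) = -54/(C1 + 5*x)


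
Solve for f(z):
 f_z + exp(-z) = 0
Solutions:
 f(z) = C1 + exp(-z)


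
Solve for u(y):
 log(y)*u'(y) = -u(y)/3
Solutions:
 u(y) = C1*exp(-li(y)/3)


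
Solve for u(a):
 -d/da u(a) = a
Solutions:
 u(a) = C1 - a^2/2


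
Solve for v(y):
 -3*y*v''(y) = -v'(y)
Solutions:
 v(y) = C1 + C2*y^(4/3)


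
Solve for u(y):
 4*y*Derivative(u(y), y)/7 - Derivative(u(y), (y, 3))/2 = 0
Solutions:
 u(y) = C1 + Integral(C2*airyai(2*7^(2/3)*y/7) + C3*airybi(2*7^(2/3)*y/7), y)


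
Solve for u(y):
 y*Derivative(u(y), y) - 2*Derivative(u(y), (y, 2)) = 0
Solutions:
 u(y) = C1 + C2*erfi(y/2)


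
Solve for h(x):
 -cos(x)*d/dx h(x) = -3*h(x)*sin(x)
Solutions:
 h(x) = C1/cos(x)^3


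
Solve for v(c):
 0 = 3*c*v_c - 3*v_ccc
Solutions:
 v(c) = C1 + Integral(C2*airyai(c) + C3*airybi(c), c)


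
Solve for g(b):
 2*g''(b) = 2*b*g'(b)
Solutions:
 g(b) = C1 + C2*erfi(sqrt(2)*b/2)


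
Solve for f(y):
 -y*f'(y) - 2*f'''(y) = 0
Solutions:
 f(y) = C1 + Integral(C2*airyai(-2^(2/3)*y/2) + C3*airybi(-2^(2/3)*y/2), y)


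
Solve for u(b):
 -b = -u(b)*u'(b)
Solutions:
 u(b) = -sqrt(C1 + b^2)
 u(b) = sqrt(C1 + b^2)


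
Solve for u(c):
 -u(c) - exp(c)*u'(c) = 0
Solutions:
 u(c) = C1*exp(exp(-c))


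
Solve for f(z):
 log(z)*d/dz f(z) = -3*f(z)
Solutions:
 f(z) = C1*exp(-3*li(z))


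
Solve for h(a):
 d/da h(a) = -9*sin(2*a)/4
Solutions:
 h(a) = C1 + 9*cos(2*a)/8


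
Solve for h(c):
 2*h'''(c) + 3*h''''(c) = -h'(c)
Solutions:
 h(c) = C1 + C4*exp(-c) + (C2*sin(sqrt(11)*c/6) + C3*cos(sqrt(11)*c/6))*exp(c/6)


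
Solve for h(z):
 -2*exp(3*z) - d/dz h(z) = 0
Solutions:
 h(z) = C1 - 2*exp(3*z)/3


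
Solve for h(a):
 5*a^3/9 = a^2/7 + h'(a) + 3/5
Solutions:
 h(a) = C1 + 5*a^4/36 - a^3/21 - 3*a/5


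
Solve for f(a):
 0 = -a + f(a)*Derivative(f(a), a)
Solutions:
 f(a) = -sqrt(C1 + a^2)
 f(a) = sqrt(C1 + a^2)


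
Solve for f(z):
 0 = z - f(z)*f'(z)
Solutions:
 f(z) = -sqrt(C1 + z^2)
 f(z) = sqrt(C1 + z^2)


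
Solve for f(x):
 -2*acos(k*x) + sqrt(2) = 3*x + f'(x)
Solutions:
 f(x) = C1 - 3*x^2/2 + sqrt(2)*x - 2*Piecewise((x*acos(k*x) - sqrt(-k^2*x^2 + 1)/k, Ne(k, 0)), (pi*x/2, True))


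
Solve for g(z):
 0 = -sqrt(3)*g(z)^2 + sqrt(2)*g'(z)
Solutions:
 g(z) = -2/(C1 + sqrt(6)*z)


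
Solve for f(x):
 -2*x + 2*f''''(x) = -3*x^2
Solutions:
 f(x) = C1 + C2*x + C3*x^2 + C4*x^3 - x^6/240 + x^5/120


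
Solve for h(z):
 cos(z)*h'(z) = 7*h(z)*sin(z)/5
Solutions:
 h(z) = C1/cos(z)^(7/5)


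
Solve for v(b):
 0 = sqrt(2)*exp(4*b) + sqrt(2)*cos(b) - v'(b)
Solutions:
 v(b) = C1 + sqrt(2)*exp(4*b)/4 + sqrt(2)*sin(b)


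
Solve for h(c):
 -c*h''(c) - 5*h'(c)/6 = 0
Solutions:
 h(c) = C1 + C2*c^(1/6)


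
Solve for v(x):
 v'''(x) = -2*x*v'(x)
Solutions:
 v(x) = C1 + Integral(C2*airyai(-2^(1/3)*x) + C3*airybi(-2^(1/3)*x), x)


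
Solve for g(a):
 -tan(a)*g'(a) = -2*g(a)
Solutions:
 g(a) = C1*sin(a)^2


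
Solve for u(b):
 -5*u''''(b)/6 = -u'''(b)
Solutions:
 u(b) = C1 + C2*b + C3*b^2 + C4*exp(6*b/5)


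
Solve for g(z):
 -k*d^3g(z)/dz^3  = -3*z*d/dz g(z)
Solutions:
 g(z) = C1 + Integral(C2*airyai(3^(1/3)*z*(1/k)^(1/3)) + C3*airybi(3^(1/3)*z*(1/k)^(1/3)), z)


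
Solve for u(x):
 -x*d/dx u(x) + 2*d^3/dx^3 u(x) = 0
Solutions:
 u(x) = C1 + Integral(C2*airyai(2^(2/3)*x/2) + C3*airybi(2^(2/3)*x/2), x)


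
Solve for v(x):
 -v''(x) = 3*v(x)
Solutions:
 v(x) = C1*sin(sqrt(3)*x) + C2*cos(sqrt(3)*x)


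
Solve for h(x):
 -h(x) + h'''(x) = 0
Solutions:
 h(x) = C3*exp(x) + (C1*sin(sqrt(3)*x/2) + C2*cos(sqrt(3)*x/2))*exp(-x/2)


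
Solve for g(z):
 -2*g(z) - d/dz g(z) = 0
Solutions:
 g(z) = C1*exp(-2*z)


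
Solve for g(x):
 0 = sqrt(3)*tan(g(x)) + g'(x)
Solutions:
 g(x) = pi - asin(C1*exp(-sqrt(3)*x))
 g(x) = asin(C1*exp(-sqrt(3)*x))


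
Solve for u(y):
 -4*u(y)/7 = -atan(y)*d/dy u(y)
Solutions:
 u(y) = C1*exp(4*Integral(1/atan(y), y)/7)


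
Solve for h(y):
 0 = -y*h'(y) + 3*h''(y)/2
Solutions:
 h(y) = C1 + C2*erfi(sqrt(3)*y/3)


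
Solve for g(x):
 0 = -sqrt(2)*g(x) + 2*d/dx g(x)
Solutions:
 g(x) = C1*exp(sqrt(2)*x/2)


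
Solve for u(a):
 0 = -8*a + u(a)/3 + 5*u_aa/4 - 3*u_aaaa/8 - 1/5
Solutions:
 u(a) = C1*exp(-sqrt(3)*a*sqrt(5 + sqrt(33))/3) + C2*exp(sqrt(3)*a*sqrt(5 + sqrt(33))/3) + C3*sin(sqrt(3)*a*sqrt(-5 + sqrt(33))/3) + C4*cos(sqrt(3)*a*sqrt(-5 + sqrt(33))/3) + 24*a + 3/5


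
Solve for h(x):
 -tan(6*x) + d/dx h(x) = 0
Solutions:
 h(x) = C1 - log(cos(6*x))/6


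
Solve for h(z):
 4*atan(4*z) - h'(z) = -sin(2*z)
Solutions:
 h(z) = C1 + 4*z*atan(4*z) - log(16*z^2 + 1)/2 - cos(2*z)/2


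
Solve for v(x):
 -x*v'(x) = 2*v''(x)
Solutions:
 v(x) = C1 + C2*erf(x/2)


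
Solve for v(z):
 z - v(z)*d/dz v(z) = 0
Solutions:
 v(z) = -sqrt(C1 + z^2)
 v(z) = sqrt(C1 + z^2)


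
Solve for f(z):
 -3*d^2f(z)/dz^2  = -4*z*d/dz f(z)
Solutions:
 f(z) = C1 + C2*erfi(sqrt(6)*z/3)


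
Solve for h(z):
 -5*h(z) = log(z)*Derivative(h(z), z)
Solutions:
 h(z) = C1*exp(-5*li(z))


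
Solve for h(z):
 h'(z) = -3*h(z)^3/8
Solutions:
 h(z) = -2*sqrt(-1/(C1 - 3*z))
 h(z) = 2*sqrt(-1/(C1 - 3*z))


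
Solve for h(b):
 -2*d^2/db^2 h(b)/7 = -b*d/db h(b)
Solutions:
 h(b) = C1 + C2*erfi(sqrt(7)*b/2)


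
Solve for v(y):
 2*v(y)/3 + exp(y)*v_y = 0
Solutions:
 v(y) = C1*exp(2*exp(-y)/3)


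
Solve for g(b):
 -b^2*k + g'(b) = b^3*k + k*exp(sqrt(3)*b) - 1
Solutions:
 g(b) = C1 + b^4*k/4 + b^3*k/3 - b + sqrt(3)*k*exp(sqrt(3)*b)/3


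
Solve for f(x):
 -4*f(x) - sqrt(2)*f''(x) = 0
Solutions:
 f(x) = C1*sin(2^(3/4)*x) + C2*cos(2^(3/4)*x)


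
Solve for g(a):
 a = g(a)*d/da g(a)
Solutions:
 g(a) = -sqrt(C1 + a^2)
 g(a) = sqrt(C1 + a^2)


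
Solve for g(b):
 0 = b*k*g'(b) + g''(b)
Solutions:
 g(b) = Piecewise((-sqrt(2)*sqrt(pi)*C1*erf(sqrt(2)*b*sqrt(k)/2)/(2*sqrt(k)) - C2, (k > 0) | (k < 0)), (-C1*b - C2, True))


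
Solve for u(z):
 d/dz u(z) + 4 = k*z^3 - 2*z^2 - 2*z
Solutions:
 u(z) = C1 + k*z^4/4 - 2*z^3/3 - z^2 - 4*z


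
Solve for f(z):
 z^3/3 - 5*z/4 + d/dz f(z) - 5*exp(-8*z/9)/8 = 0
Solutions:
 f(z) = C1 - z^4/12 + 5*z^2/8 - 45*exp(-8*z/9)/64


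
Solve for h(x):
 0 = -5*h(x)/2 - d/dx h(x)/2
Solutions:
 h(x) = C1*exp(-5*x)


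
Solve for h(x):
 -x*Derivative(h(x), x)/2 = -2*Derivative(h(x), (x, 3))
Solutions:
 h(x) = C1 + Integral(C2*airyai(2^(1/3)*x/2) + C3*airybi(2^(1/3)*x/2), x)


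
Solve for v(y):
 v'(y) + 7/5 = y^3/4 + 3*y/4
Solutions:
 v(y) = C1 + y^4/16 + 3*y^2/8 - 7*y/5


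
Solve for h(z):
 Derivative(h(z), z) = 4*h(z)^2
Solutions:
 h(z) = -1/(C1 + 4*z)


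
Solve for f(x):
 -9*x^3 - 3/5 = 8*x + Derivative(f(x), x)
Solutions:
 f(x) = C1 - 9*x^4/4 - 4*x^2 - 3*x/5


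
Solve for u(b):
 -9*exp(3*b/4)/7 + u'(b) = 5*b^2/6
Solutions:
 u(b) = C1 + 5*b^3/18 + 12*exp(3*b/4)/7


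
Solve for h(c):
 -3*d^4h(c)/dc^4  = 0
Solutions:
 h(c) = C1 + C2*c + C3*c^2 + C4*c^3


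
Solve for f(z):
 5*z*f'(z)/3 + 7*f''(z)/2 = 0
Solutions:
 f(z) = C1 + C2*erf(sqrt(105)*z/21)


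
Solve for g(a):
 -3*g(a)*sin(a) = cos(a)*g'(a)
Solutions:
 g(a) = C1*cos(a)^3


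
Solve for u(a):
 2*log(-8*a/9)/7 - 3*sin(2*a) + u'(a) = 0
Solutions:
 u(a) = C1 - 2*a*log(-a)/7 - 6*a*log(2)/7 + 2*a/7 + 4*a*log(3)/7 - 3*cos(2*a)/2


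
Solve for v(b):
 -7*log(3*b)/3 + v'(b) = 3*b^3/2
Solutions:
 v(b) = C1 + 3*b^4/8 + 7*b*log(b)/3 - 7*b/3 + 7*b*log(3)/3


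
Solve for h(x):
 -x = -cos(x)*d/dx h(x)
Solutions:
 h(x) = C1 + Integral(x/cos(x), x)


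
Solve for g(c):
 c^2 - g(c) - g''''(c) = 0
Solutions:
 g(c) = c^2 + (C1*sin(sqrt(2)*c/2) + C2*cos(sqrt(2)*c/2))*exp(-sqrt(2)*c/2) + (C3*sin(sqrt(2)*c/2) + C4*cos(sqrt(2)*c/2))*exp(sqrt(2)*c/2)


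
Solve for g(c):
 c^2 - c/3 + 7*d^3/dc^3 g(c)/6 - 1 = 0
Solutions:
 g(c) = C1 + C2*c + C3*c^2 - c^5/70 + c^4/84 + c^3/7


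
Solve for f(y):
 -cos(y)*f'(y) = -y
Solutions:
 f(y) = C1 + Integral(y/cos(y), y)


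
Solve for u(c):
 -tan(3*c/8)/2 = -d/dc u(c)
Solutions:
 u(c) = C1 - 4*log(cos(3*c/8))/3


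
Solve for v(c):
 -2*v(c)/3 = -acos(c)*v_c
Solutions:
 v(c) = C1*exp(2*Integral(1/acos(c), c)/3)


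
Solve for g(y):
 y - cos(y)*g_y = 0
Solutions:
 g(y) = C1 + Integral(y/cos(y), y)


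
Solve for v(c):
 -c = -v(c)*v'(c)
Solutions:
 v(c) = -sqrt(C1 + c^2)
 v(c) = sqrt(C1 + c^2)


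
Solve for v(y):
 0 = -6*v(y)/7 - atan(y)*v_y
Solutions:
 v(y) = C1*exp(-6*Integral(1/atan(y), y)/7)


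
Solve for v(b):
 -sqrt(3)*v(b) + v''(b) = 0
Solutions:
 v(b) = C1*exp(-3^(1/4)*b) + C2*exp(3^(1/4)*b)


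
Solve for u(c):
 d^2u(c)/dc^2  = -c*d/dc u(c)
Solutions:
 u(c) = C1 + C2*erf(sqrt(2)*c/2)


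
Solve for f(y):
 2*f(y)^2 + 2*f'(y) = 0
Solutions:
 f(y) = 1/(C1 + y)


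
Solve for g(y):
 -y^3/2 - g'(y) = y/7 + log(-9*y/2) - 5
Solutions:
 g(y) = C1 - y^4/8 - y^2/14 - y*log(-y) + y*(-2*log(3) + log(2) + 6)


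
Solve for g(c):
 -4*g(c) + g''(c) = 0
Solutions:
 g(c) = C1*exp(-2*c) + C2*exp(2*c)


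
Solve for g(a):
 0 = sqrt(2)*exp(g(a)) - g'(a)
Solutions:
 g(a) = log(-1/(C1 + sqrt(2)*a))


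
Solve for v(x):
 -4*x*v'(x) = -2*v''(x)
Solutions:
 v(x) = C1 + C2*erfi(x)


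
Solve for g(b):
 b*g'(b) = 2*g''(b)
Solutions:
 g(b) = C1 + C2*erfi(b/2)


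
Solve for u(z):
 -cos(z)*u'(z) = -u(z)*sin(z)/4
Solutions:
 u(z) = C1/cos(z)^(1/4)


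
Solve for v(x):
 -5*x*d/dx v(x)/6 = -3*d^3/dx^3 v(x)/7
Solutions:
 v(x) = C1 + Integral(C2*airyai(420^(1/3)*x/6) + C3*airybi(420^(1/3)*x/6), x)


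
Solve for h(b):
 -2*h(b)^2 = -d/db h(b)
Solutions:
 h(b) = -1/(C1 + 2*b)


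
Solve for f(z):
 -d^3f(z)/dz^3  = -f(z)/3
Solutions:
 f(z) = C3*exp(3^(2/3)*z/3) + (C1*sin(3^(1/6)*z/2) + C2*cos(3^(1/6)*z/2))*exp(-3^(2/3)*z/6)


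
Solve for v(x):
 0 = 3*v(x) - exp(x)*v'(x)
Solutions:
 v(x) = C1*exp(-3*exp(-x))


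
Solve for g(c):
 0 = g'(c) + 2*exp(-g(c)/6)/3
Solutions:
 g(c) = 6*log(C1 - c/9)


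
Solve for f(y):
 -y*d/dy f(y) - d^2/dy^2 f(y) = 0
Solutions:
 f(y) = C1 + C2*erf(sqrt(2)*y/2)


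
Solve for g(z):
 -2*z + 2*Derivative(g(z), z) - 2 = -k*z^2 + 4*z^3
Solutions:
 g(z) = C1 - k*z^3/6 + z^4/2 + z^2/2 + z


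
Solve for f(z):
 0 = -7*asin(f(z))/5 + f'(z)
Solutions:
 Integral(1/asin(_y), (_y, f(z))) = C1 + 7*z/5


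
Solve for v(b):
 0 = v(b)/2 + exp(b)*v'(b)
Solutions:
 v(b) = C1*exp(exp(-b)/2)


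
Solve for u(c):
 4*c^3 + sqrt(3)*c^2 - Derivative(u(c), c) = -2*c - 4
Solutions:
 u(c) = C1 + c^4 + sqrt(3)*c^3/3 + c^2 + 4*c


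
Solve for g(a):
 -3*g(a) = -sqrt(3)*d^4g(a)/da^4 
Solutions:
 g(a) = C1*exp(-3^(1/8)*a) + C2*exp(3^(1/8)*a) + C3*sin(3^(1/8)*a) + C4*cos(3^(1/8)*a)


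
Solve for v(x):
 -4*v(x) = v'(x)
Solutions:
 v(x) = C1*exp(-4*x)


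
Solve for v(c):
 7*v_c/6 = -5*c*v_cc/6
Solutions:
 v(c) = C1 + C2/c^(2/5)


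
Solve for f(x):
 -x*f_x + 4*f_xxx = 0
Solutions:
 f(x) = C1 + Integral(C2*airyai(2^(1/3)*x/2) + C3*airybi(2^(1/3)*x/2), x)


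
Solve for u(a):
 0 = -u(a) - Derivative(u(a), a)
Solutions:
 u(a) = C1*exp(-a)


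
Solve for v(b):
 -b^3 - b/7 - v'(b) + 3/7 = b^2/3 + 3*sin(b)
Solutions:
 v(b) = C1 - b^4/4 - b^3/9 - b^2/14 + 3*b/7 + 3*cos(b)


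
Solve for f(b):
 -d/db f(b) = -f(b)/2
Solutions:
 f(b) = C1*exp(b/2)


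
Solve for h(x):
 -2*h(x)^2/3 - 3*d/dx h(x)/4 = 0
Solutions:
 h(x) = 9/(C1 + 8*x)


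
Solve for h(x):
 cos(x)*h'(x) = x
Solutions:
 h(x) = C1 + Integral(x/cos(x), x)


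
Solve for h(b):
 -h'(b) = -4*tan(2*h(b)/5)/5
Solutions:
 h(b) = -5*asin(C1*exp(8*b/25))/2 + 5*pi/2
 h(b) = 5*asin(C1*exp(8*b/25))/2


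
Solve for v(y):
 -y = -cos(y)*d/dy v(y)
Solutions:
 v(y) = C1 + Integral(y/cos(y), y)


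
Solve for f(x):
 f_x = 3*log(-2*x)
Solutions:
 f(x) = C1 + 3*x*log(-x) + 3*x*(-1 + log(2))


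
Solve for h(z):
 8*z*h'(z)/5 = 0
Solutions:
 h(z) = C1


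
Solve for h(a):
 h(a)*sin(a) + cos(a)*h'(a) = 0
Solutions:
 h(a) = C1*cos(a)


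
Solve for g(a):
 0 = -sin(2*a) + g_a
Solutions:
 g(a) = C1 - cos(2*a)/2


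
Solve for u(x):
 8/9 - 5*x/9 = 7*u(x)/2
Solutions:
 u(x) = 16/63 - 10*x/63


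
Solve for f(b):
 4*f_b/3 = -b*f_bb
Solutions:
 f(b) = C1 + C2/b^(1/3)


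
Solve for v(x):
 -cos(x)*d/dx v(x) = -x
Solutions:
 v(x) = C1 + Integral(x/cos(x), x)


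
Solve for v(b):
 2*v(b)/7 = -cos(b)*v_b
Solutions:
 v(b) = C1*(sin(b) - 1)^(1/7)/(sin(b) + 1)^(1/7)


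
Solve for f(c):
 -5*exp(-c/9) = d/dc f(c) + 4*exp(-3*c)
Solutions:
 f(c) = C1 + 4*exp(-3*c)/3 + 45*exp(-c/9)


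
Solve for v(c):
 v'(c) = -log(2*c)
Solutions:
 v(c) = C1 - c*log(c) - c*log(2) + c


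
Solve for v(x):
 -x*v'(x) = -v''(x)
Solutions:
 v(x) = C1 + C2*erfi(sqrt(2)*x/2)


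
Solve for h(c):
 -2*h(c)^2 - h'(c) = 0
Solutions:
 h(c) = 1/(C1 + 2*c)


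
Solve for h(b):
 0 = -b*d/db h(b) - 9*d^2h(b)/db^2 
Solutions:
 h(b) = C1 + C2*erf(sqrt(2)*b/6)


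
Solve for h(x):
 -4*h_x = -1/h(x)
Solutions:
 h(x) = -sqrt(C1 + 2*x)/2
 h(x) = sqrt(C1 + 2*x)/2


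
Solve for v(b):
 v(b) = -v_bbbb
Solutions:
 v(b) = (C1*sin(sqrt(2)*b/2) + C2*cos(sqrt(2)*b/2))*exp(-sqrt(2)*b/2) + (C3*sin(sqrt(2)*b/2) + C4*cos(sqrt(2)*b/2))*exp(sqrt(2)*b/2)


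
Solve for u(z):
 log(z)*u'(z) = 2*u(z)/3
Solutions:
 u(z) = C1*exp(2*li(z)/3)


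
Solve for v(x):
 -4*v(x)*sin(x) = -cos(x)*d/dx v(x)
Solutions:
 v(x) = C1/cos(x)^4


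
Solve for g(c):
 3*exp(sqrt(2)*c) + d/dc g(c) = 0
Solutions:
 g(c) = C1 - 3*sqrt(2)*exp(sqrt(2)*c)/2


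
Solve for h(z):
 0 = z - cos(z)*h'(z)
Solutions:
 h(z) = C1 + Integral(z/cos(z), z)


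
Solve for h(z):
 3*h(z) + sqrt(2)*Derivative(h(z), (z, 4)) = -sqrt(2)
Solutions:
 h(z) = (C1*sin(2^(3/8)*3^(1/4)*z/2) + C2*cos(2^(3/8)*3^(1/4)*z/2))*exp(-2^(3/8)*3^(1/4)*z/2) + (C3*sin(2^(3/8)*3^(1/4)*z/2) + C4*cos(2^(3/8)*3^(1/4)*z/2))*exp(2^(3/8)*3^(1/4)*z/2) - sqrt(2)/3


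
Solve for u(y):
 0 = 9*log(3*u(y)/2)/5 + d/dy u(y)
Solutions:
 -5*Integral(1/(-log(_y) - log(3) + log(2)), (_y, u(y)))/9 = C1 - y


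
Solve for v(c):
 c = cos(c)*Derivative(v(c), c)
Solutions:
 v(c) = C1 + Integral(c/cos(c), c)


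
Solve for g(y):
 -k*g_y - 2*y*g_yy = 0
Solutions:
 g(y) = C1 + y^(1 - re(k)/2)*(C2*sin(log(y)*Abs(im(k))/2) + C3*cos(log(y)*im(k)/2))


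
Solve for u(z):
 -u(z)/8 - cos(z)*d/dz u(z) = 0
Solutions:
 u(z) = C1*(sin(z) - 1)^(1/16)/(sin(z) + 1)^(1/16)


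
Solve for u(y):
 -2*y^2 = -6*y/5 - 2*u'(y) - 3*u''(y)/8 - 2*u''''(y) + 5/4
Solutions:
 u(y) = C1 + C2*exp(-y*(-(32 + 5*sqrt(41))^(1/3) + (32 + 5*sqrt(41))^(-1/3))/8)*sin(sqrt(3)*y*((32 + 5*sqrt(41))^(-1/3) + (32 + 5*sqrt(41))^(1/3))/8) + C3*exp(-y*(-(32 + 5*sqrt(41))^(1/3) + (32 + 5*sqrt(41))^(-1/3))/8)*cos(sqrt(3)*y*((32 + 5*sqrt(41))^(-1/3) + (32 + 5*sqrt(41))^(1/3))/8) + C4*exp(y*(-(32 + 5*sqrt(41))^(1/3) + (32 + 5*sqrt(41))^(-1/3))/4) + y^3/3 - 39*y^2/80 + 517*y/640


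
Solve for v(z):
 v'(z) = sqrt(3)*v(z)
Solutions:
 v(z) = C1*exp(sqrt(3)*z)


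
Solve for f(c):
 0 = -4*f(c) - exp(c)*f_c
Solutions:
 f(c) = C1*exp(4*exp(-c))


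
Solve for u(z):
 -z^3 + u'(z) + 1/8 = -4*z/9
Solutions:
 u(z) = C1 + z^4/4 - 2*z^2/9 - z/8


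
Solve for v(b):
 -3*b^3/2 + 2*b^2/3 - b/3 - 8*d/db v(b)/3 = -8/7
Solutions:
 v(b) = C1 - 9*b^4/64 + b^3/12 - b^2/16 + 3*b/7


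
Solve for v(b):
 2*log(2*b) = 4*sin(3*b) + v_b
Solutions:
 v(b) = C1 + 2*b*log(b) - 2*b + 2*b*log(2) + 4*cos(3*b)/3


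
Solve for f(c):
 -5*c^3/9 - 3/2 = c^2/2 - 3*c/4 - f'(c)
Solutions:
 f(c) = C1 + 5*c^4/36 + c^3/6 - 3*c^2/8 + 3*c/2


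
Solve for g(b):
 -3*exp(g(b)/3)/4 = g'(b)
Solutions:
 g(b) = 3*log(1/(C1 + 3*b)) + 3*log(12)


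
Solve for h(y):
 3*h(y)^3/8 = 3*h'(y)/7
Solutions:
 h(y) = -2*sqrt(-1/(C1 + 7*y))
 h(y) = 2*sqrt(-1/(C1 + 7*y))


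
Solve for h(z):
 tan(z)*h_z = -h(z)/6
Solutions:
 h(z) = C1/sin(z)^(1/6)


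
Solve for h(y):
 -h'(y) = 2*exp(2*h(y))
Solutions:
 h(y) = log(-sqrt(-1/(C1 - 2*y))) - log(2)/2
 h(y) = log(-1/(C1 - 2*y))/2 - log(2)/2


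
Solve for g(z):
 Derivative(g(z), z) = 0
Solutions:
 g(z) = C1


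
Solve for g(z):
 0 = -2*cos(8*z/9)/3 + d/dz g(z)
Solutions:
 g(z) = C1 + 3*sin(8*z/9)/4


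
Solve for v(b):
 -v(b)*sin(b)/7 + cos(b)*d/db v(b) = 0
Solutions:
 v(b) = C1/cos(b)^(1/7)


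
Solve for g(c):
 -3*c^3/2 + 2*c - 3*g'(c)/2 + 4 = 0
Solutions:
 g(c) = C1 - c^4/4 + 2*c^2/3 + 8*c/3


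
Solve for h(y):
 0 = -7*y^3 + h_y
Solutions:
 h(y) = C1 + 7*y^4/4


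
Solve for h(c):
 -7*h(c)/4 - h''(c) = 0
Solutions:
 h(c) = C1*sin(sqrt(7)*c/2) + C2*cos(sqrt(7)*c/2)


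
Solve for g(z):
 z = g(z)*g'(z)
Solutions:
 g(z) = -sqrt(C1 + z^2)
 g(z) = sqrt(C1 + z^2)


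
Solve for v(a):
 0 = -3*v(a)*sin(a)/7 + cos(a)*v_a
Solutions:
 v(a) = C1/cos(a)^(3/7)


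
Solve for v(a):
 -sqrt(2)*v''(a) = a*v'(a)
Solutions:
 v(a) = C1 + C2*erf(2^(1/4)*a/2)


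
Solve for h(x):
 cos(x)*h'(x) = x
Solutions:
 h(x) = C1 + Integral(x/cos(x), x)


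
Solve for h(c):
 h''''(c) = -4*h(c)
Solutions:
 h(c) = (C1*sin(c) + C2*cos(c))*exp(-c) + (C3*sin(c) + C4*cos(c))*exp(c)


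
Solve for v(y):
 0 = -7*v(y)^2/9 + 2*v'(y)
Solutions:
 v(y) = -18/(C1 + 7*y)


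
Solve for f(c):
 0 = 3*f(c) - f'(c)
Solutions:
 f(c) = C1*exp(3*c)


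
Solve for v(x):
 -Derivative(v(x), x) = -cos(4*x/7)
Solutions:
 v(x) = C1 + 7*sin(4*x/7)/4


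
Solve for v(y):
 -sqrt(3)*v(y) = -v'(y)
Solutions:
 v(y) = C1*exp(sqrt(3)*y)


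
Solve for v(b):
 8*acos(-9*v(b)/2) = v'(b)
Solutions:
 Integral(1/acos(-9*_y/2), (_y, v(b))) = C1 + 8*b


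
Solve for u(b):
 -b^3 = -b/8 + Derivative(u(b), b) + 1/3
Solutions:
 u(b) = C1 - b^4/4 + b^2/16 - b/3


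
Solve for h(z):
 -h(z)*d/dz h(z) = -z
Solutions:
 h(z) = -sqrt(C1 + z^2)
 h(z) = sqrt(C1 + z^2)


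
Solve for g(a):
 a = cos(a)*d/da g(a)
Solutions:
 g(a) = C1 + Integral(a/cos(a), a)


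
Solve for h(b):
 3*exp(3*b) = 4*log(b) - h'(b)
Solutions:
 h(b) = C1 + 4*b*log(b) - 4*b - exp(3*b)


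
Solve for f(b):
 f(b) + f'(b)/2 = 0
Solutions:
 f(b) = C1*exp(-2*b)


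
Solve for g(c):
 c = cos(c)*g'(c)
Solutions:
 g(c) = C1 + Integral(c/cos(c), c)


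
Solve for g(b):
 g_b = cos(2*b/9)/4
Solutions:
 g(b) = C1 + 9*sin(2*b/9)/8


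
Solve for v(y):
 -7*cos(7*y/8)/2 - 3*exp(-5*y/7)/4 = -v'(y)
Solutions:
 v(y) = C1 + 4*sin(7*y/8) - 21*exp(-5*y/7)/20


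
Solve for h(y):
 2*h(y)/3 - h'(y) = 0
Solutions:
 h(y) = C1*exp(2*y/3)


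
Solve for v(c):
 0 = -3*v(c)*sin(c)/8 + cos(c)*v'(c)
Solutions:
 v(c) = C1/cos(c)^(3/8)


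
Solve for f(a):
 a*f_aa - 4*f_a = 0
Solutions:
 f(a) = C1 + C2*a^5


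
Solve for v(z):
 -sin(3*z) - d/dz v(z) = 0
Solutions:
 v(z) = C1 + cos(3*z)/3


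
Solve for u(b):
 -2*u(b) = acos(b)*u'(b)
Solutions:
 u(b) = C1*exp(-2*Integral(1/acos(b), b))


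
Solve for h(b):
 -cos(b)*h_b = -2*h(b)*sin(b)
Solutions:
 h(b) = C1/cos(b)^2


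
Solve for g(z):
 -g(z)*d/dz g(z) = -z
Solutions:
 g(z) = -sqrt(C1 + z^2)
 g(z) = sqrt(C1 + z^2)


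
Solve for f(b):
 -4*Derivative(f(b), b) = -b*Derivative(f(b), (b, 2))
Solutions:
 f(b) = C1 + C2*b^5


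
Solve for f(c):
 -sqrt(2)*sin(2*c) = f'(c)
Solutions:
 f(c) = C1 + sqrt(2)*cos(2*c)/2


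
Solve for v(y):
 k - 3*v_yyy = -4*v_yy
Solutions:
 v(y) = C1 + C2*y + C3*exp(4*y/3) - k*y^2/8


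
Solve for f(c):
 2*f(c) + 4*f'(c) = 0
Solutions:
 f(c) = C1*exp(-c/2)


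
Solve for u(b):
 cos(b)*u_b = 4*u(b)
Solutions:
 u(b) = C1*(sin(b)^2 + 2*sin(b) + 1)/(sin(b)^2 - 2*sin(b) + 1)


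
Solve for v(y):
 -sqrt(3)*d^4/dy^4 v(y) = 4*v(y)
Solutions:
 v(y) = (C1*sin(3^(7/8)*y/3) + C2*cos(3^(7/8)*y/3))*exp(-3^(7/8)*y/3) + (C3*sin(3^(7/8)*y/3) + C4*cos(3^(7/8)*y/3))*exp(3^(7/8)*y/3)


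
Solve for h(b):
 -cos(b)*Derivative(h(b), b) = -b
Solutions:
 h(b) = C1 + Integral(b/cos(b), b)


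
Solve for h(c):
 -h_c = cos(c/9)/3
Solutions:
 h(c) = C1 - 3*sin(c/9)


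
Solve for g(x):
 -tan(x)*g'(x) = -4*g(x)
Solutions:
 g(x) = C1*sin(x)^4


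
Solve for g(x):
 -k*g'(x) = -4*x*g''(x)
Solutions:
 g(x) = C1 + x^(re(k)/4 + 1)*(C2*sin(log(x)*Abs(im(k))/4) + C3*cos(log(x)*im(k)/4))


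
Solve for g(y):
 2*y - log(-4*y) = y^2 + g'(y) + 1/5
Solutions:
 g(y) = C1 - y^3/3 + y^2 - y*log(-y) + y*(4/5 - 2*log(2))


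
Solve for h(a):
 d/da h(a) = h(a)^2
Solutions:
 h(a) = -1/(C1 + a)


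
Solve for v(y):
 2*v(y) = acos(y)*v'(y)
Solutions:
 v(y) = C1*exp(2*Integral(1/acos(y), y))


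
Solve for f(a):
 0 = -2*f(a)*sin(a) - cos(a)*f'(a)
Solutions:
 f(a) = C1*cos(a)^2


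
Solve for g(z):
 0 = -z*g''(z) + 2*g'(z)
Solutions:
 g(z) = C1 + C2*z^3


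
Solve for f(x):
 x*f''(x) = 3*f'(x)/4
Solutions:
 f(x) = C1 + C2*x^(7/4)


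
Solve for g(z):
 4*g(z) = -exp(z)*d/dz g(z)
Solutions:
 g(z) = C1*exp(4*exp(-z))


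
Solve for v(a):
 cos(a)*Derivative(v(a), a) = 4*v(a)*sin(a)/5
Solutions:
 v(a) = C1/cos(a)^(4/5)


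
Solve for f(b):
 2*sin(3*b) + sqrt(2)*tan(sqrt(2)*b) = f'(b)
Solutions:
 f(b) = C1 - log(cos(sqrt(2)*b)) - 2*cos(3*b)/3


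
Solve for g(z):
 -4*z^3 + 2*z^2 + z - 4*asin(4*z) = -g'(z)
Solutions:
 g(z) = C1 + z^4 - 2*z^3/3 - z^2/2 + 4*z*asin(4*z) + sqrt(1 - 16*z^2)


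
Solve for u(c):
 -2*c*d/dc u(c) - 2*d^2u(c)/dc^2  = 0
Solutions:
 u(c) = C1 + C2*erf(sqrt(2)*c/2)


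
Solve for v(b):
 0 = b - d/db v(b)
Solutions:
 v(b) = C1 + b^2/2


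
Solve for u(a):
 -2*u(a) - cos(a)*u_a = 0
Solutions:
 u(a) = C1*(sin(a) - 1)/(sin(a) + 1)


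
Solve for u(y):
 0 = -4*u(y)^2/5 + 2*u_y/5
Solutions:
 u(y) = -1/(C1 + 2*y)


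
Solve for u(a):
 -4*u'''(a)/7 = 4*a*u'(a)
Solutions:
 u(a) = C1 + Integral(C2*airyai(-7^(1/3)*a) + C3*airybi(-7^(1/3)*a), a)


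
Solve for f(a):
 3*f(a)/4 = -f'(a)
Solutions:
 f(a) = C1*exp(-3*a/4)


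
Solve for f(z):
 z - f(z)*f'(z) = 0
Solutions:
 f(z) = -sqrt(C1 + z^2)
 f(z) = sqrt(C1 + z^2)


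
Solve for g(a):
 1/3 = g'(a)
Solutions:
 g(a) = C1 + a/3


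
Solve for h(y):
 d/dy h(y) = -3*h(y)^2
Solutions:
 h(y) = 1/(C1 + 3*y)


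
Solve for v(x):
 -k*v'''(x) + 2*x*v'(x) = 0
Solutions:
 v(x) = C1 + Integral(C2*airyai(2^(1/3)*x*(1/k)^(1/3)) + C3*airybi(2^(1/3)*x*(1/k)^(1/3)), x)


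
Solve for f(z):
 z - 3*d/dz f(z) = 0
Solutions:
 f(z) = C1 + z^2/6


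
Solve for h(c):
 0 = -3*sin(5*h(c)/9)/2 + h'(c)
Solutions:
 -3*c/2 + 9*log(cos(5*h(c)/9) - 1)/10 - 9*log(cos(5*h(c)/9) + 1)/10 = C1


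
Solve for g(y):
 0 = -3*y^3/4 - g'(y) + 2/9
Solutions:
 g(y) = C1 - 3*y^4/16 + 2*y/9


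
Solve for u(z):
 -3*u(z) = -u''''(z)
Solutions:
 u(z) = C1*exp(-3^(1/4)*z) + C2*exp(3^(1/4)*z) + C3*sin(3^(1/4)*z) + C4*cos(3^(1/4)*z)


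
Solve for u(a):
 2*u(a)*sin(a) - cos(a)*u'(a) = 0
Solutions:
 u(a) = C1/cos(a)^2


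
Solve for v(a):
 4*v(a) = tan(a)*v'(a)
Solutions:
 v(a) = C1*sin(a)^4


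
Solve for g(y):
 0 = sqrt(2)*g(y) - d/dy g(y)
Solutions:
 g(y) = C1*exp(sqrt(2)*y)


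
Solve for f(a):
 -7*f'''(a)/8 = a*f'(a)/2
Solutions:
 f(a) = C1 + Integral(C2*airyai(-14^(2/3)*a/7) + C3*airybi(-14^(2/3)*a/7), a)


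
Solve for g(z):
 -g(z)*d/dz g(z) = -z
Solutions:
 g(z) = -sqrt(C1 + z^2)
 g(z) = sqrt(C1 + z^2)


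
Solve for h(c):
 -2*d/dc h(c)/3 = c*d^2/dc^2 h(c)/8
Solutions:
 h(c) = C1 + C2/c^(13/3)


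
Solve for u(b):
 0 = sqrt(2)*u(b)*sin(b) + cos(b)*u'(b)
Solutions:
 u(b) = C1*cos(b)^(sqrt(2))


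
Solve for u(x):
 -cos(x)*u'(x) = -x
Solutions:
 u(x) = C1 + Integral(x/cos(x), x)


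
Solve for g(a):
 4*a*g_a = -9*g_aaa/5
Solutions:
 g(a) = C1 + Integral(C2*airyai(-60^(1/3)*a/3) + C3*airybi(-60^(1/3)*a/3), a)


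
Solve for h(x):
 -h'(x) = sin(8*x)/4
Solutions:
 h(x) = C1 + cos(8*x)/32


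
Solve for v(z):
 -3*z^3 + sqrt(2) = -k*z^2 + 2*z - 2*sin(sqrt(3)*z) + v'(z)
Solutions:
 v(z) = C1 + k*z^3/3 - 3*z^4/4 - z^2 + sqrt(2)*z - 2*sqrt(3)*cos(sqrt(3)*z)/3


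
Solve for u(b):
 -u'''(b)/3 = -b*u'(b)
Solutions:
 u(b) = C1 + Integral(C2*airyai(3^(1/3)*b) + C3*airybi(3^(1/3)*b), b)


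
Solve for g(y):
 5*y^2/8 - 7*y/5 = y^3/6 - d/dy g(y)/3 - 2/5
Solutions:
 g(y) = C1 + y^4/8 - 5*y^3/8 + 21*y^2/10 - 6*y/5


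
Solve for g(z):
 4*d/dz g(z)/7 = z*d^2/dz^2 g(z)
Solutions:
 g(z) = C1 + C2*z^(11/7)


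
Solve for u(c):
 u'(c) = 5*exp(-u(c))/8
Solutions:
 u(c) = log(C1 + 5*c/8)


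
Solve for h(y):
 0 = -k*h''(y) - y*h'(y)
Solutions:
 h(y) = C1 + C2*sqrt(k)*erf(sqrt(2)*y*sqrt(1/k)/2)


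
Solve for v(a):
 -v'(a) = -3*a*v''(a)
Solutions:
 v(a) = C1 + C2*a^(4/3)


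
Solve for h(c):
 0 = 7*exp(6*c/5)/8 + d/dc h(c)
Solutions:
 h(c) = C1 - 35*exp(6*c/5)/48


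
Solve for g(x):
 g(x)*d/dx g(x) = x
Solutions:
 g(x) = -sqrt(C1 + x^2)
 g(x) = sqrt(C1 + x^2)


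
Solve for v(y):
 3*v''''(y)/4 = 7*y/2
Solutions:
 v(y) = C1 + C2*y + C3*y^2 + C4*y^3 + 7*y^5/180


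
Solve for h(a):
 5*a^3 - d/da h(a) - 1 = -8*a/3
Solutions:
 h(a) = C1 + 5*a^4/4 + 4*a^2/3 - a


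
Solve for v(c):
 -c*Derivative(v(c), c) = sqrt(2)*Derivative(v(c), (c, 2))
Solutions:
 v(c) = C1 + C2*erf(2^(1/4)*c/2)


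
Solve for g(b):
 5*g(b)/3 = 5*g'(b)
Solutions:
 g(b) = C1*exp(b/3)


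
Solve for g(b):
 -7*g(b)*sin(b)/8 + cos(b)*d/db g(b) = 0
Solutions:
 g(b) = C1/cos(b)^(7/8)


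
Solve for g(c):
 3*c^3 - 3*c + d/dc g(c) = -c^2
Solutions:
 g(c) = C1 - 3*c^4/4 - c^3/3 + 3*c^2/2


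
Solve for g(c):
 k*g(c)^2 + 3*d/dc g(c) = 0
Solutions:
 g(c) = 3/(C1 + c*k)


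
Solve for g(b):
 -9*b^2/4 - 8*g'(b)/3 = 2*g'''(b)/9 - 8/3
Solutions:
 g(b) = C1 + C2*sin(2*sqrt(3)*b) + C3*cos(2*sqrt(3)*b) - 9*b^3/32 + 73*b/64


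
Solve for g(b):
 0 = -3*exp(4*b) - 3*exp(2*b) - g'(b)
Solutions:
 g(b) = C1 - 3*exp(4*b)/4 - 3*exp(2*b)/2


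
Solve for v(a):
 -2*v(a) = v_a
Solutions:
 v(a) = C1*exp(-2*a)


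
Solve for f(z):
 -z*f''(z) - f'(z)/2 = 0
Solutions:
 f(z) = C1 + C2*sqrt(z)


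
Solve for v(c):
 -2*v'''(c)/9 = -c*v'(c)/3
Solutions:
 v(c) = C1 + Integral(C2*airyai(2^(2/3)*3^(1/3)*c/2) + C3*airybi(2^(2/3)*3^(1/3)*c/2), c)


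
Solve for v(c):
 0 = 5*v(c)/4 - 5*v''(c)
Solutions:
 v(c) = C1*exp(-c/2) + C2*exp(c/2)


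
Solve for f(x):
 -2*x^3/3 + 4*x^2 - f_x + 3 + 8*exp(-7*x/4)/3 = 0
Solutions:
 f(x) = C1 - x^4/6 + 4*x^3/3 + 3*x - 32*exp(-7*x/4)/21


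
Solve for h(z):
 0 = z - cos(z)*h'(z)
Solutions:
 h(z) = C1 + Integral(z/cos(z), z)


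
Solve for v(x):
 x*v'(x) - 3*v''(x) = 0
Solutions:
 v(x) = C1 + C2*erfi(sqrt(6)*x/6)


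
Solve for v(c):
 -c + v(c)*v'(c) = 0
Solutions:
 v(c) = -sqrt(C1 + c^2)
 v(c) = sqrt(C1 + c^2)


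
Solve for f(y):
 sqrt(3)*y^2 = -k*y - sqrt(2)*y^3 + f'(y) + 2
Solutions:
 f(y) = C1 + k*y^2/2 + sqrt(2)*y^4/4 + sqrt(3)*y^3/3 - 2*y


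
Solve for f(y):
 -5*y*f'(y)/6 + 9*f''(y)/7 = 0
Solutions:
 f(y) = C1 + C2*erfi(sqrt(105)*y/18)


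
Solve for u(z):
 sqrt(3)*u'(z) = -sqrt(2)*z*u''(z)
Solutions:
 u(z) = C1 + C2*z^(1 - sqrt(6)/2)


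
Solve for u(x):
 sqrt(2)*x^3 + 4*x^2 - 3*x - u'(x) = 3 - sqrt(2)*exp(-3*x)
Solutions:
 u(x) = C1 + sqrt(2)*x^4/4 + 4*x^3/3 - 3*x^2/2 - 3*x - sqrt(2)*exp(-3*x)/3


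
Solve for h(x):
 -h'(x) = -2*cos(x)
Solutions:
 h(x) = C1 + 2*sin(x)


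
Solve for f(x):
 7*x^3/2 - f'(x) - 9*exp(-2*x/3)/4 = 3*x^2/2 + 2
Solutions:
 f(x) = C1 + 7*x^4/8 - x^3/2 - 2*x + 27*exp(-2*x/3)/8


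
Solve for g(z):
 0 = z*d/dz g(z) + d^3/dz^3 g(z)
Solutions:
 g(z) = C1 + Integral(C2*airyai(-z) + C3*airybi(-z), z)


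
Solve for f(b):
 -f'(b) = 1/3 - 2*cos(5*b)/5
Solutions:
 f(b) = C1 - b/3 + 2*sin(5*b)/25


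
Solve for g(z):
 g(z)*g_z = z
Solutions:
 g(z) = -sqrt(C1 + z^2)
 g(z) = sqrt(C1 + z^2)


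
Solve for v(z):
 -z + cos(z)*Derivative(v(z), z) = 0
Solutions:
 v(z) = C1 + Integral(z/cos(z), z)


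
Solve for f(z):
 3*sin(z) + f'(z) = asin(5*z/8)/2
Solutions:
 f(z) = C1 + z*asin(5*z/8)/2 + sqrt(64 - 25*z^2)/10 + 3*cos(z)


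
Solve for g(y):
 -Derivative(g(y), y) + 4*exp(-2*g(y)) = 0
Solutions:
 g(y) = log(-sqrt(C1 + 8*y))
 g(y) = log(C1 + 8*y)/2


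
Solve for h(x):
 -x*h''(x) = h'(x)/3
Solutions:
 h(x) = C1 + C2*x^(2/3)


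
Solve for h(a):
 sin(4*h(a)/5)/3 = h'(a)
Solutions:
 -a/3 + 5*log(cos(4*h(a)/5) - 1)/8 - 5*log(cos(4*h(a)/5) + 1)/8 = C1


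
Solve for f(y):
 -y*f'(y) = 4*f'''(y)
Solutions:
 f(y) = C1 + Integral(C2*airyai(-2^(1/3)*y/2) + C3*airybi(-2^(1/3)*y/2), y)


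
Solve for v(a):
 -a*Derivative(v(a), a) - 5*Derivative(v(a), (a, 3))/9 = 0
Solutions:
 v(a) = C1 + Integral(C2*airyai(-15^(2/3)*a/5) + C3*airybi(-15^(2/3)*a/5), a)


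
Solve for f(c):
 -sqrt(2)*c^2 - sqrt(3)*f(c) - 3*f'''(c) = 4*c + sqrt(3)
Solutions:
 f(c) = C3*exp(-3^(5/6)*c/3) - sqrt(6)*c^2/3 - 4*sqrt(3)*c/3 + (C1*sin(3^(1/3)*c/2) + C2*cos(3^(1/3)*c/2))*exp(3^(5/6)*c/6) - 1


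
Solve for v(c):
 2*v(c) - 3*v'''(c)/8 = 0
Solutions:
 v(c) = C3*exp(2*2^(1/3)*3^(2/3)*c/3) + (C1*sin(2^(1/3)*3^(1/6)*c) + C2*cos(2^(1/3)*3^(1/6)*c))*exp(-2^(1/3)*3^(2/3)*c/3)


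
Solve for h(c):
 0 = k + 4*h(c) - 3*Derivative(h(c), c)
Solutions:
 h(c) = C1*exp(4*c/3) - k/4


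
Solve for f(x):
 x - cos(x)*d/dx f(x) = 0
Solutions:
 f(x) = C1 + Integral(x/cos(x), x)


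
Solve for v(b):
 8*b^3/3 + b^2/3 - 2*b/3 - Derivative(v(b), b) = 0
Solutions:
 v(b) = C1 + 2*b^4/3 + b^3/9 - b^2/3


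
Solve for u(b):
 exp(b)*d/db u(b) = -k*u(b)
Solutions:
 u(b) = C1*exp(k*exp(-b))


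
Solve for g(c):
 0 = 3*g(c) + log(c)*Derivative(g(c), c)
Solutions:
 g(c) = C1*exp(-3*li(c))


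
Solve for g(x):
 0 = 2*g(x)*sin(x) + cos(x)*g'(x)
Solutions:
 g(x) = C1*cos(x)^2


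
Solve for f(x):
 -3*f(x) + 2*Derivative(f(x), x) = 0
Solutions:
 f(x) = C1*exp(3*x/2)


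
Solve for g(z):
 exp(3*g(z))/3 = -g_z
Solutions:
 g(z) = log((-1 - sqrt(3)*I)*(1/(C1 + z))^(1/3)/2)
 g(z) = log((-1 + sqrt(3)*I)*(1/(C1 + z))^(1/3)/2)
 g(z) = log(1/(C1 + z))/3


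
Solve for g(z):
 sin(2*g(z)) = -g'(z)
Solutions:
 g(z) = pi - acos((-C1 - exp(4*z))/(C1 - exp(4*z)))/2
 g(z) = acos((-C1 - exp(4*z))/(C1 - exp(4*z)))/2


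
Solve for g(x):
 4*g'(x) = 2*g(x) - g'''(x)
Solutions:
 g(x) = C1*exp(x*(-3*(1 + sqrt(273)/9)^(1/3) + 4/(1 + sqrt(273)/9)^(1/3))/6)*sin(sqrt(3)*x*(4/(1 + sqrt(273)/9)^(1/3) + 3*(1 + sqrt(273)/9)^(1/3))/6) + C2*exp(x*(-3*(1 + sqrt(273)/9)^(1/3) + 4/(1 + sqrt(273)/9)^(1/3))/6)*cos(sqrt(3)*x*(4/(1 + sqrt(273)/9)^(1/3) + 3*(1 + sqrt(273)/9)^(1/3))/6) + C3*exp(x*(-4/(3*(1 + sqrt(273)/9)^(1/3)) + (1 + sqrt(273)/9)^(1/3)))


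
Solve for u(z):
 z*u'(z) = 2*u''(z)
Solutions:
 u(z) = C1 + C2*erfi(z/2)


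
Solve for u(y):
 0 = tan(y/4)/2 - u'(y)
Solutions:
 u(y) = C1 - 2*log(cos(y/4))


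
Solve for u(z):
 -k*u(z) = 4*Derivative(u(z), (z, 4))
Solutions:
 u(z) = C1*exp(-sqrt(2)*z*(-k)^(1/4)/2) + C2*exp(sqrt(2)*z*(-k)^(1/4)/2) + C3*exp(-sqrt(2)*I*z*(-k)^(1/4)/2) + C4*exp(sqrt(2)*I*z*(-k)^(1/4)/2)


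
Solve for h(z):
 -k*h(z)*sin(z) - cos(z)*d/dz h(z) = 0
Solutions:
 h(z) = C1*exp(k*log(cos(z)))


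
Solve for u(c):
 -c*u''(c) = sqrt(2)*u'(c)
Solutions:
 u(c) = C1 + C2*c^(1 - sqrt(2))


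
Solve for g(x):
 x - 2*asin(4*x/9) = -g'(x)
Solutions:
 g(x) = C1 - x^2/2 + 2*x*asin(4*x/9) + sqrt(81 - 16*x^2)/2


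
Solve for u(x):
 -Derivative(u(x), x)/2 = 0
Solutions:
 u(x) = C1


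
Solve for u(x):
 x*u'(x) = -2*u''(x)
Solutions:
 u(x) = C1 + C2*erf(x/2)


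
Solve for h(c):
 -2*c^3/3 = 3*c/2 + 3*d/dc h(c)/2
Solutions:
 h(c) = C1 - c^4/9 - c^2/2


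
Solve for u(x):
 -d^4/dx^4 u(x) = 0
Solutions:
 u(x) = C1 + C2*x + C3*x^2 + C4*x^3


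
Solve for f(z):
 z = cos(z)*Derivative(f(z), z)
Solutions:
 f(z) = C1 + Integral(z/cos(z), z)


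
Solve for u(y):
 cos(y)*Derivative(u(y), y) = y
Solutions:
 u(y) = C1 + Integral(y/cos(y), y)


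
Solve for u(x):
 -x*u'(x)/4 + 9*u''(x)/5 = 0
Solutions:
 u(x) = C1 + C2*erfi(sqrt(10)*x/12)


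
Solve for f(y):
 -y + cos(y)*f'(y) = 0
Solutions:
 f(y) = C1 + Integral(y/cos(y), y)


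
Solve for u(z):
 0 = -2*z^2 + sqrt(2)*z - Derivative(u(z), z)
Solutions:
 u(z) = C1 - 2*z^3/3 + sqrt(2)*z^2/2


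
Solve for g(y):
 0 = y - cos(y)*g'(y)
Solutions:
 g(y) = C1 + Integral(y/cos(y), y)


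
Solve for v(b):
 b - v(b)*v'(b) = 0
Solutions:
 v(b) = -sqrt(C1 + b^2)
 v(b) = sqrt(C1 + b^2)


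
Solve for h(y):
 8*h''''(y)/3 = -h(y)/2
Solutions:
 h(y) = (C1*sin(sqrt(2)*3^(1/4)*y/4) + C2*cos(sqrt(2)*3^(1/4)*y/4))*exp(-sqrt(2)*3^(1/4)*y/4) + (C3*sin(sqrt(2)*3^(1/4)*y/4) + C4*cos(sqrt(2)*3^(1/4)*y/4))*exp(sqrt(2)*3^(1/4)*y/4)


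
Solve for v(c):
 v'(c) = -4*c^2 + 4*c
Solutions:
 v(c) = C1 - 4*c^3/3 + 2*c^2


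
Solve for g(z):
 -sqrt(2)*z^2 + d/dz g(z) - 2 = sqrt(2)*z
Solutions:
 g(z) = C1 + sqrt(2)*z^3/3 + sqrt(2)*z^2/2 + 2*z


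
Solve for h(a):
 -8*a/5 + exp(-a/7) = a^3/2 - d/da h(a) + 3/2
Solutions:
 h(a) = C1 + a^4/8 + 4*a^2/5 + 3*a/2 + 7*exp(-a/7)


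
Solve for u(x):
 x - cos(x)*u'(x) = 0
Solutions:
 u(x) = C1 + Integral(x/cos(x), x)


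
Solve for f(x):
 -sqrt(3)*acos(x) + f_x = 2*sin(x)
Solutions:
 f(x) = C1 + sqrt(3)*(x*acos(x) - sqrt(1 - x^2)) - 2*cos(x)


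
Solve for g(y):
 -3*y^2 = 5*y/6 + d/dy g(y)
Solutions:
 g(y) = C1 - y^3 - 5*y^2/12


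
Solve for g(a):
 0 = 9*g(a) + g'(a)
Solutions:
 g(a) = C1*exp(-9*a)


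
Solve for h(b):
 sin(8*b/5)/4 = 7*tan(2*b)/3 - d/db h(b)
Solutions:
 h(b) = C1 - 7*log(cos(2*b))/6 + 5*cos(8*b/5)/32


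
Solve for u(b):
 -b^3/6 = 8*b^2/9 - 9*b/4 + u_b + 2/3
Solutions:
 u(b) = C1 - b^4/24 - 8*b^3/27 + 9*b^2/8 - 2*b/3


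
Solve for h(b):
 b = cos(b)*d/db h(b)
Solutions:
 h(b) = C1 + Integral(b/cos(b), b)


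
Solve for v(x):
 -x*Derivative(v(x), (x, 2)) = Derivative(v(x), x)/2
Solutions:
 v(x) = C1 + C2*sqrt(x)


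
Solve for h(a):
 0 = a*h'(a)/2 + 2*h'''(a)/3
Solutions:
 h(a) = C1 + Integral(C2*airyai(-6^(1/3)*a/2) + C3*airybi(-6^(1/3)*a/2), a)


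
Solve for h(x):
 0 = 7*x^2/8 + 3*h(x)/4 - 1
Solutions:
 h(x) = 4/3 - 7*x^2/6


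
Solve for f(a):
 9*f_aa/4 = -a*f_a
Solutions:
 f(a) = C1 + C2*erf(sqrt(2)*a/3)


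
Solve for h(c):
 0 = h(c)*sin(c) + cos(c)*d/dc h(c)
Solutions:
 h(c) = C1*cos(c)


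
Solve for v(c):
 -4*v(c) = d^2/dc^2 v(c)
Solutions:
 v(c) = C1*sin(2*c) + C2*cos(2*c)


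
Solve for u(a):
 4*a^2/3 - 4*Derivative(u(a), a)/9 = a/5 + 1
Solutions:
 u(a) = C1 + a^3 - 9*a^2/40 - 9*a/4


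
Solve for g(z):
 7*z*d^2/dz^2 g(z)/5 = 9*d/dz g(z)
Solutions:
 g(z) = C1 + C2*z^(52/7)


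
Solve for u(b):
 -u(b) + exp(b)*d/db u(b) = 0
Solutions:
 u(b) = C1*exp(-exp(-b))


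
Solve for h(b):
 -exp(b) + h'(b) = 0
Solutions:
 h(b) = C1 + exp(b)


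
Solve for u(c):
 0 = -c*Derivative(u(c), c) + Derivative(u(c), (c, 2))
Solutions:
 u(c) = C1 + C2*erfi(sqrt(2)*c/2)


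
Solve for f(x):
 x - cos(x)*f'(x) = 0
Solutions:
 f(x) = C1 + Integral(x/cos(x), x)


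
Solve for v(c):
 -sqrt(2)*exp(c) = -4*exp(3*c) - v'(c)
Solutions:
 v(c) = C1 - 4*exp(3*c)/3 + sqrt(2)*exp(c)


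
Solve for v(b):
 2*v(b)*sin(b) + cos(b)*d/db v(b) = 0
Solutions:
 v(b) = C1*cos(b)^2


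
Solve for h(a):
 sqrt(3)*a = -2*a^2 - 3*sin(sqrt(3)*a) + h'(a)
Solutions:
 h(a) = C1 + 2*a^3/3 + sqrt(3)*a^2/2 - sqrt(3)*cos(sqrt(3)*a)


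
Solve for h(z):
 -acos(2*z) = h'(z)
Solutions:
 h(z) = C1 - z*acos(2*z) + sqrt(1 - 4*z^2)/2


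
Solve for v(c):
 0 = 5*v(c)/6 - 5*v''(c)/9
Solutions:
 v(c) = C1*exp(-sqrt(6)*c/2) + C2*exp(sqrt(6)*c/2)


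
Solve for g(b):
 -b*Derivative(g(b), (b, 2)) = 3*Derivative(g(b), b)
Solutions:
 g(b) = C1 + C2/b^2


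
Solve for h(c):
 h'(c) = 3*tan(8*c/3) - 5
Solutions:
 h(c) = C1 - 5*c - 9*log(cos(8*c/3))/8


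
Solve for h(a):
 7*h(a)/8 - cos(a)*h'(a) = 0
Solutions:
 h(a) = C1*(sin(a) + 1)^(7/16)/(sin(a) - 1)^(7/16)


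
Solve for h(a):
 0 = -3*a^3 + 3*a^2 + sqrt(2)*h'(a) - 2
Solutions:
 h(a) = C1 + 3*sqrt(2)*a^4/8 - sqrt(2)*a^3/2 + sqrt(2)*a


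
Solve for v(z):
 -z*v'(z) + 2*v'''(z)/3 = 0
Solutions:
 v(z) = C1 + Integral(C2*airyai(2^(2/3)*3^(1/3)*z/2) + C3*airybi(2^(2/3)*3^(1/3)*z/2), z)


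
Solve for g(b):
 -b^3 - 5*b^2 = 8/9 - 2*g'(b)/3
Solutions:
 g(b) = C1 + 3*b^4/8 + 5*b^3/2 + 4*b/3


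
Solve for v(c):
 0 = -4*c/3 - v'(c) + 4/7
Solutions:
 v(c) = C1 - 2*c^2/3 + 4*c/7


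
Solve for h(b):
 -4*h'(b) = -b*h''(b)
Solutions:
 h(b) = C1 + C2*b^5


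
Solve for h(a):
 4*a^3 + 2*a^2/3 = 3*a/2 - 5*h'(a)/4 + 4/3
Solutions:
 h(a) = C1 - 4*a^4/5 - 8*a^3/45 + 3*a^2/5 + 16*a/15


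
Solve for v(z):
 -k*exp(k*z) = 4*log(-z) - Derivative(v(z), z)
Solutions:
 v(z) = C1 + 4*z*log(-z) - 4*z + exp(k*z)


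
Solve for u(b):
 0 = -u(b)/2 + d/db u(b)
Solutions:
 u(b) = C1*exp(b/2)


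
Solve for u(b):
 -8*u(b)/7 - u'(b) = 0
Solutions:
 u(b) = C1*exp(-8*b/7)


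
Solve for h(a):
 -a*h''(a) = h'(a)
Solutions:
 h(a) = C1 + C2*log(a)


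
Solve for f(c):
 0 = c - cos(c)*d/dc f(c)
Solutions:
 f(c) = C1 + Integral(c/cos(c), c)


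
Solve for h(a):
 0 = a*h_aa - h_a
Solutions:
 h(a) = C1 + C2*a^2


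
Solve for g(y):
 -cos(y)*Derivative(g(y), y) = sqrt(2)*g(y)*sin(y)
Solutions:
 g(y) = C1*cos(y)^(sqrt(2))


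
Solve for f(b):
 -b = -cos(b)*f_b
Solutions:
 f(b) = C1 + Integral(b/cos(b), b)


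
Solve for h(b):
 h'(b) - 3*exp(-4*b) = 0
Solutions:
 h(b) = C1 - 3*exp(-4*b)/4


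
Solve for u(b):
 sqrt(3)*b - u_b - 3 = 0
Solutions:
 u(b) = C1 + sqrt(3)*b^2/2 - 3*b


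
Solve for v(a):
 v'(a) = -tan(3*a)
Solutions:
 v(a) = C1 + log(cos(3*a))/3


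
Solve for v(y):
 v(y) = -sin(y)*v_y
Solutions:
 v(y) = C1*sqrt(cos(y) + 1)/sqrt(cos(y) - 1)


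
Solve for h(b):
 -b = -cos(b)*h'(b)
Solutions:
 h(b) = C1 + Integral(b/cos(b), b)


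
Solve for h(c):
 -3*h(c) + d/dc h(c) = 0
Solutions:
 h(c) = C1*exp(3*c)


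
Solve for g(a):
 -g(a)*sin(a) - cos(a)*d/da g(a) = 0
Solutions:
 g(a) = C1*cos(a)


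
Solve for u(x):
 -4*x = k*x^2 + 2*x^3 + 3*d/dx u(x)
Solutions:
 u(x) = C1 - k*x^3/9 - x^4/6 - 2*x^2/3


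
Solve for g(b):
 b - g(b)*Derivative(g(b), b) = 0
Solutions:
 g(b) = -sqrt(C1 + b^2)
 g(b) = sqrt(C1 + b^2)


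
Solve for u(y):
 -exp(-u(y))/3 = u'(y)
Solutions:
 u(y) = log(C1 - y/3)


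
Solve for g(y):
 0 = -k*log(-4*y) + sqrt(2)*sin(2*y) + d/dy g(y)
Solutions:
 g(y) = C1 + k*y*(log(-y) - 1) + 2*k*y*log(2) + sqrt(2)*cos(2*y)/2


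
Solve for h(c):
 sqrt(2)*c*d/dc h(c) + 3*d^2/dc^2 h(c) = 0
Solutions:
 h(c) = C1 + C2*erf(2^(3/4)*sqrt(3)*c/6)
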